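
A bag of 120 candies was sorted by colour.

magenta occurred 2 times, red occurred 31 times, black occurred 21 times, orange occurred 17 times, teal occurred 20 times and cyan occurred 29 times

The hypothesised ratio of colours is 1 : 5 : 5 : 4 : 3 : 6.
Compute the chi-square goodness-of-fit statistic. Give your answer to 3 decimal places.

Ratio total = 24. Expected counts: 120×1/24 = 5, 120×5/24 = 25, 120×5/24 = 25, 120×4/24 = 20, 120×3/24 = 15, 120×6/24 = 30.
magenta: (2 − 5)²/5 = 9/5 = 1.8000
red: (31 − 25)²/25 = 36/25 = 1.4400
black: (21 − 25)²/25 = 16/25 = 0.6400
orange: (17 − 20)²/20 = 9/20 = 0.4500
teal: (20 − 15)²/15 = 25/15 = 1.6667
cyan: (29 − 30)²/30 = 1/30 = 0.0333
Sum = 6.030

6.030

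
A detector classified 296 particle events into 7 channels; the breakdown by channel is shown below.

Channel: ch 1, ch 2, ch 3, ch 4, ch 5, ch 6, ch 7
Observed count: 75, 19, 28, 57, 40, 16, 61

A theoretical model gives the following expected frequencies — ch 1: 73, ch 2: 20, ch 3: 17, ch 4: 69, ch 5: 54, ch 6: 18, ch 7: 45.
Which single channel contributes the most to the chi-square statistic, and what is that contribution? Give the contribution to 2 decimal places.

ch 3, 7.12

ch 1: (75 − 73)²/73 = 4/73 = 0.055
ch 2: (19 − 20)²/20 = 1/20 = 0.050
ch 3: (28 − 17)²/17 = 121/17 = 7.118
ch 4: (57 − 69)²/69 = 144/69 = 2.087
ch 5: (40 − 54)²/54 = 196/54 = 3.630
ch 6: (16 − 18)²/18 = 4/18 = 0.222
ch 7: (61 − 45)²/45 = 256/45 = 5.689
The largest term is for ch 3: 7.12.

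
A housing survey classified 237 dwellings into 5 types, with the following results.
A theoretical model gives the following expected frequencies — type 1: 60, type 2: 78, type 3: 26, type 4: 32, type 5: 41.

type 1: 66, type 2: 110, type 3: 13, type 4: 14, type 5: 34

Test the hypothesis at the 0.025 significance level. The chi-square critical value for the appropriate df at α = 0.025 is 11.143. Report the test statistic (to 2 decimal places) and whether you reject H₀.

31.55; reject

cat         O        E   (O−E)²/E
type 1     66       60      0.600
type 2    110       78     13.128
type 3     13       26      6.500
type 4     14       32     10.125
type 5     34       41      1.195
Sum = 31.55
df = 4. Since 31.55 > 11.143, we reject H₀.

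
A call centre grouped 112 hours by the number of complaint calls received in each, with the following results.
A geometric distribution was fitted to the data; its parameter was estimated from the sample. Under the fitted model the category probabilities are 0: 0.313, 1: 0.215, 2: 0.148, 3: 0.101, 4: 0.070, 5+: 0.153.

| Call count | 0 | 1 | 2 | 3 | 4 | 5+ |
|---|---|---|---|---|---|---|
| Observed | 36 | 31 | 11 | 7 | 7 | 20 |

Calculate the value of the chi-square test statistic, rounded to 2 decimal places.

6.10

Expected counts E_i = n·p_i: 112×0.313 = 35.056, 112×0.215 = 24.08, 112×0.148 = 16.576, 112×0.101 = 11.312, 112×0.070 = 7.84, 112×0.153 = 17.136.
0: (36 − 35.056)²/35.056 = 0.891136/35.056 = 0.025
1: (31 − 24.08)²/24.08 = 47.8864/24.08 = 1.989
2: (11 − 16.576)²/16.576 = 31.091776/16.576 = 1.876
3: (7 − 11.312)²/11.312 = 18.593344/11.312 = 1.644
4: (7 − 7.84)²/7.84 = 0.7056/7.84 = 0.090
5+: (20 − 17.136)²/17.136 = 8.202496/17.136 = 0.479
Sum = 6.10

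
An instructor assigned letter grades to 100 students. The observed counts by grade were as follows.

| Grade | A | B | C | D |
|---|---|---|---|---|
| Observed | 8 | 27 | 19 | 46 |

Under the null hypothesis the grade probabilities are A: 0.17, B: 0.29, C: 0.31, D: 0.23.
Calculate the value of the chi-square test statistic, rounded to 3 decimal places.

32.548

Expected counts E_i = n·p_i: 100×0.17 = 17, 100×0.29 = 29, 100×0.31 = 31, 100×0.23 = 23.
χ² = (8−17)²/17 + (27−29)²/29 + (19−31)²/31 + (46−23)²/23
   = 4.7647 + 0.1379 + 4.6452 + 23.0000
Sum = 32.548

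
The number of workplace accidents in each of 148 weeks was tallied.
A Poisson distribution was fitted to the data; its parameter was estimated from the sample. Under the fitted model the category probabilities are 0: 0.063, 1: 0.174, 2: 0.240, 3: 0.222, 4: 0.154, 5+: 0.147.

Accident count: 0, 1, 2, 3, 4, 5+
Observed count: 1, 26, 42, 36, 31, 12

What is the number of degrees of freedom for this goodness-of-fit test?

4

There are k = 6 categories and 1 parameter estimated from the data, so df = 6 − 1 − 1 = 4.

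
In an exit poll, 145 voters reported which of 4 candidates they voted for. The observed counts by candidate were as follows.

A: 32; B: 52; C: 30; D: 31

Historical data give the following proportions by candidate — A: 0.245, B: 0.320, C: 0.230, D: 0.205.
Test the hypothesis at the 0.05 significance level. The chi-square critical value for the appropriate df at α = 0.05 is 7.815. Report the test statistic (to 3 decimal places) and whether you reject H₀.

1.417; do not reject

Expected counts E_i = n·p_i: 145×0.245 = 35.525, 145×0.320 = 46.4, 145×0.230 = 33.35, 145×0.205 = 29.725.
χ² = (32−35.525)²/35.525 + (52−46.4)²/46.4 + (30−33.35)²/33.35 + (31−29.725)²/29.725
   = 0.3498 + 0.6759 + 0.3365 + 0.0547
Sum = 1.417
df = 3. Since 1.417 < 7.815, we do not reject H₀.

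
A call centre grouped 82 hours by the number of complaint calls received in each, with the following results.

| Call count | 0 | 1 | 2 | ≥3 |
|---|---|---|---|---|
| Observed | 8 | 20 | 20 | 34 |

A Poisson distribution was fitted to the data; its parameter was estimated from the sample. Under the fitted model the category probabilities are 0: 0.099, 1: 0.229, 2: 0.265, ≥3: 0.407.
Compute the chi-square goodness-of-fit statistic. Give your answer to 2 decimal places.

Expected counts E_i = n·p_i: 82×0.099 = 8.118, 82×0.229 = 18.778, 82×0.265 = 21.73, 82×0.407 = 33.374.
cat         O        E   (O−E)²/E
0           8    8.118      0.002
1          20   18.778      0.080
2          20    21.73      0.138
≥3         34   33.374      0.012
Sum = 0.23

0.23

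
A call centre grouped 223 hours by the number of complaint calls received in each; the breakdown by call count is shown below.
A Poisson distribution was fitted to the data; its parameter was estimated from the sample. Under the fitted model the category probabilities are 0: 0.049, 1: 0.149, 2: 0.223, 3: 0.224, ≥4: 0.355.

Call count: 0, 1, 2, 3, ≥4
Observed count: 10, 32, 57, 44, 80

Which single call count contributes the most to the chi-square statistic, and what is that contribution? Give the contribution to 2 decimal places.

2, 1.06

Expected counts E_i = n·p_i: 223×0.049 = 10.927, 223×0.149 = 33.227, 223×0.223 = 49.729, 223×0.224 = 49.952, 223×0.355 = 79.165.
0: (10 − 10.927)²/10.927 = 0.859329/10.927 = 0.079
1: (32 − 33.227)²/33.227 = 1.505529/33.227 = 0.045
2: (57 − 49.729)²/49.729 = 52.867441/49.729 = 1.063
3: (44 − 49.952)²/49.952 = 35.426304/49.952 = 0.709
≥4: (80 − 79.165)²/79.165 = 0.697225/79.165 = 0.009
The largest term is for 2: 1.06.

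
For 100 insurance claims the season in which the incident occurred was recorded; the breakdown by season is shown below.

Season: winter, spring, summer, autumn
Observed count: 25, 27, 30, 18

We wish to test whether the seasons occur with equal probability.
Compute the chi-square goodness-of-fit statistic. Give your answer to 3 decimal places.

3.120

Expected count for each of the 4 categories: 100/4 = 25.
winter: (25 − 25)²/25 = 0/25 = 0.0000
spring: (27 − 25)²/25 = 4/25 = 0.1600
summer: (30 − 25)²/25 = 25/25 = 1.0000
autumn: (18 − 25)²/25 = 49/25 = 1.9600
Sum = 3.120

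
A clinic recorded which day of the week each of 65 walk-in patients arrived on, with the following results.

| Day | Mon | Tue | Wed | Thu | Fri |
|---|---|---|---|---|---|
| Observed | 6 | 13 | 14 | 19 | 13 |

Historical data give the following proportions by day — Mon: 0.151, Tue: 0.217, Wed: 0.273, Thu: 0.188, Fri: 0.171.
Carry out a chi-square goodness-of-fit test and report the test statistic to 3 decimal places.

6.441

Expected counts E_i = n·p_i: 65×0.151 = 9.815, 65×0.217 = 14.105, 65×0.273 = 17.745, 65×0.188 = 12.22, 65×0.171 = 11.115.
χ² = (6−9.815)²/9.815 + (13−14.105)²/14.105 + (14−17.745)²/17.745 + (19−12.22)²/12.22 + (13−11.115)²/11.115
   = 1.4829 + 0.0866 + 0.7904 + 3.7617 + 0.3197
Sum = 6.441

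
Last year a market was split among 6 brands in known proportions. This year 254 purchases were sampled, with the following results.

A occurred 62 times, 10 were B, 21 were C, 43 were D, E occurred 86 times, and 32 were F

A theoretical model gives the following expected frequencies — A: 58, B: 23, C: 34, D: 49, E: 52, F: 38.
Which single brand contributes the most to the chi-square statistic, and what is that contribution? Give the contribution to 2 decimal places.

E, 22.23

χ² = (62−58)²/58 + (10−23)²/23 + (21−34)²/34 + (43−49)²/49 + (86−52)²/52 + (32−38)²/38
   = 0.276 + 7.348 + 4.971 + 0.735 + 22.231 + 0.947
The largest term is for E: 22.23.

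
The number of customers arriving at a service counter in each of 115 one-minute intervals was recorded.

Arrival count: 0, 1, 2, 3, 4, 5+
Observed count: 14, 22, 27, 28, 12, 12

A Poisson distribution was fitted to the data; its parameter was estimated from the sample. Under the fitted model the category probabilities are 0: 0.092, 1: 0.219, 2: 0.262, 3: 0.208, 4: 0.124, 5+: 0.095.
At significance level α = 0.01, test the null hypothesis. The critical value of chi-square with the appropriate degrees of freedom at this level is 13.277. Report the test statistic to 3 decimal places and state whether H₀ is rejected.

2.993; do not reject

Expected counts E_i = n·p_i: 115×0.092 = 10.58, 115×0.219 = 25.185, 115×0.262 = 30.13, 115×0.208 = 23.92, 115×0.124 = 14.26, 115×0.095 = 10.925.
χ² = (14−10.58)²/10.58 + (22−25.185)²/25.185 + (27−30.13)²/30.13 + (28−23.92)²/23.92 + (12−14.26)²/14.26 + (12−10.925)²/10.925
   = 1.1055 + 0.4028 + 0.3252 + 0.6959 + 0.3582 + 0.1058
Sum = 2.993
df = 4. Since 2.993 < 13.277, we do not reject H₀.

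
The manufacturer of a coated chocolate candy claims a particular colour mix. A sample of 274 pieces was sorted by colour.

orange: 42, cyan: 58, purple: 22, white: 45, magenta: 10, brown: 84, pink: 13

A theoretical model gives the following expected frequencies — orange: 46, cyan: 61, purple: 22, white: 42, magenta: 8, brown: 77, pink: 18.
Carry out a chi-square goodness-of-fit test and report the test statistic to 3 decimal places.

χ² = (42−46)²/46 + (58−61)²/61 + (22−22)²/22 + (45−42)²/42 + (10−8)²/8 + (84−77)²/77 + (13−18)²/18
   = 0.3478 + 0.1475 + 0.0000 + 0.2143 + 0.5000 + 0.6364 + 1.3889
Sum = 3.235

3.235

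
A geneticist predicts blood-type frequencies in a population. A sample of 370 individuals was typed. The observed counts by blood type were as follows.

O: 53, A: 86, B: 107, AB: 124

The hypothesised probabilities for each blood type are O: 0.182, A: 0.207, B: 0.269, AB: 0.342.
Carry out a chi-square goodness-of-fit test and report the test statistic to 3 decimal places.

4.821

Expected counts E_i = n·p_i: 370×0.182 = 67.34, 370×0.207 = 76.59, 370×0.269 = 99.53, 370×0.342 = 126.54.
χ² = (53−67.34)²/67.34 + (86−76.59)²/76.59 + (107−99.53)²/99.53 + (124−126.54)²/126.54
   = 3.0537 + 1.1561 + 0.5606 + 0.0510
Sum = 4.821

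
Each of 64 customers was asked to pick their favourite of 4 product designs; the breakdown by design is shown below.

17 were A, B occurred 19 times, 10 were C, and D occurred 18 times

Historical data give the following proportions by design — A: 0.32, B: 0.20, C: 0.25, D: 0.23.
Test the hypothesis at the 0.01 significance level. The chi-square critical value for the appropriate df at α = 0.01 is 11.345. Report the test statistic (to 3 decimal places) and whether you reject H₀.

Expected counts E_i = n·p_i: 64×0.32 = 20.48, 64×0.20 = 12.8, 64×0.25 = 16, 64×0.23 = 14.72.
A: (17 − 20.48)²/20.48 = 12.1104/20.48 = 0.5913
B: (19 − 12.8)²/12.8 = 38.44/12.8 = 3.0031
C: (10 − 16)²/16 = 36/16 = 2.2500
D: (18 − 14.72)²/14.72 = 10.7584/14.72 = 0.7309
Sum = 6.575
df = 3. Since 6.575 < 11.345, we do not reject H₀.

6.575; do not reject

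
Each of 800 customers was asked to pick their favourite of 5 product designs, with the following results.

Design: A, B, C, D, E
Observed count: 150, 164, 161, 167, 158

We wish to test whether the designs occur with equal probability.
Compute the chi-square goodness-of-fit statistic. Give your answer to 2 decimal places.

1.06

Under H₀ each category has probability 1/5, so each expected count is 800/5 = 160.
χ² = (150−160)²/160 + (164−160)²/160 + (161−160)²/160 + (167−160)²/160 + (158−160)²/160
   = 0.625 + 0.100 + 0.006 + 0.306 + 0.025
Sum = 1.06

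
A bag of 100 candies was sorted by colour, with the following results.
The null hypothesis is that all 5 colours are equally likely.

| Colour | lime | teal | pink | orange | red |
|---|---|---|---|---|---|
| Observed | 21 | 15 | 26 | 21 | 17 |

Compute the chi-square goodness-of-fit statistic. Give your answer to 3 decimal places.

Expected count for each of the 5 categories: 100/5 = 20.
lime: (21 − 20)²/20 = 1/20 = 0.0500
teal: (15 − 20)²/20 = 25/20 = 1.2500
pink: (26 − 20)²/20 = 36/20 = 1.8000
orange: (21 − 20)²/20 = 1/20 = 0.0500
red: (17 − 20)²/20 = 9/20 = 0.4500
Sum = 3.600

3.600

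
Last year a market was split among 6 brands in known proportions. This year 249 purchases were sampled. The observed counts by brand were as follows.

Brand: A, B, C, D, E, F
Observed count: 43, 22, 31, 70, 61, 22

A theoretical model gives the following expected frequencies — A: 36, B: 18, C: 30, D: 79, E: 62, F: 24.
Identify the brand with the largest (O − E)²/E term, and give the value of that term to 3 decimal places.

A: (43 − 36)²/36 = 49/36 = 1.3611
B: (22 − 18)²/18 = 16/18 = 0.8889
C: (31 − 30)²/30 = 1/30 = 0.0333
D: (70 − 79)²/79 = 81/79 = 1.0253
E: (61 − 62)²/62 = 1/62 = 0.0161
F: (22 − 24)²/24 = 4/24 = 0.1667
The largest term is for A: 1.361.

A, 1.361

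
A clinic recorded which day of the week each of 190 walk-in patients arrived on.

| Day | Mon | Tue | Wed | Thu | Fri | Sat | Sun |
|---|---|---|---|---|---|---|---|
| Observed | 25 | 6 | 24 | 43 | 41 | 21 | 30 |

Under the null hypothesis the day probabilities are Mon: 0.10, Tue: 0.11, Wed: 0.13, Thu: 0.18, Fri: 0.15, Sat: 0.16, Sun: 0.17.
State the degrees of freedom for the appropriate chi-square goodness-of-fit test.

6

There are k = 7 categories and no parameters were estimated from the data, so df = 7 − 1 = 6.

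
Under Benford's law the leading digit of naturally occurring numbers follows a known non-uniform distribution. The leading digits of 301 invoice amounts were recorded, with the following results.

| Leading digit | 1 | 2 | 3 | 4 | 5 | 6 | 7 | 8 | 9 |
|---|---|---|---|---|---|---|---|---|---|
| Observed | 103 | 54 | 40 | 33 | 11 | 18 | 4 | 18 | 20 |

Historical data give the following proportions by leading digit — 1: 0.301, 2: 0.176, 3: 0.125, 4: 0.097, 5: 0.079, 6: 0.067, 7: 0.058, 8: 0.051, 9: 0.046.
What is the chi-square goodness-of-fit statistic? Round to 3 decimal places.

Expected counts E_i = n·p_i: 301×0.301 = 90.601, 301×0.176 = 52.976, 301×0.125 = 37.625, 301×0.097 = 29.197, 301×0.079 = 23.779, 301×0.067 = 20.167, 301×0.058 = 17.458, 301×0.051 = 15.351, 301×0.046 = 13.846.
1: (103 − 90.601)²/90.601 = 153.735201/90.601 = 1.6968
2: (54 − 52.976)²/52.976 = 1.048576/52.976 = 0.0198
3: (40 − 37.625)²/37.625 = 5.640625/37.625 = 0.1499
4: (33 − 29.197)²/29.197 = 14.462809/29.197 = 0.4954
5: (11 − 23.779)²/23.779 = 163.302841/23.779 = 6.8675
6: (18 − 20.167)²/20.167 = 4.695889/20.167 = 0.2329
7: (4 − 17.458)²/17.458 = 181.117764/17.458 = 10.3745
8: (18 − 15.351)²/15.351 = 7.017201/15.351 = 0.4571
9: (20 − 13.846)²/13.846 = 37.871716/13.846 = 2.7352
Sum = 23.029

23.029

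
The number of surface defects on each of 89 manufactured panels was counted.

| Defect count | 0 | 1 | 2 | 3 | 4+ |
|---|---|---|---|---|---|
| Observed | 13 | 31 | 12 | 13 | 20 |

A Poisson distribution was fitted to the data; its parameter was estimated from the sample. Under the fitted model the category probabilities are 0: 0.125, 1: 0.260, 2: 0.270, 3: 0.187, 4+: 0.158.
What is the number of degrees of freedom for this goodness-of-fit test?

There are k = 5 categories and 1 parameter estimated from the data, so df = 5 − 1 − 1 = 3.

3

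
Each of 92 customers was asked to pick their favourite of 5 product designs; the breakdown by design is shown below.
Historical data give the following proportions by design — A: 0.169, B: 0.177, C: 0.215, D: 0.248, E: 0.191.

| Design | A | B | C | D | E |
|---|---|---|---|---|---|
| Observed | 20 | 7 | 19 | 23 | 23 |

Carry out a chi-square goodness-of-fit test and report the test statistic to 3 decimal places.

Expected counts E_i = n·p_i: 92×0.169 = 15.548, 92×0.177 = 16.284, 92×0.215 = 19.78, 92×0.248 = 22.816, 92×0.191 = 17.572.
χ² = (20−15.548)²/15.548 + (7−16.284)²/16.284 + (19−19.78)²/19.78 + (23−22.816)²/22.816 + (23−17.572)²/17.572
   = 1.2748 + 5.2931 + 0.0308 + 0.0015 + 1.6767
Sum = 8.277

8.277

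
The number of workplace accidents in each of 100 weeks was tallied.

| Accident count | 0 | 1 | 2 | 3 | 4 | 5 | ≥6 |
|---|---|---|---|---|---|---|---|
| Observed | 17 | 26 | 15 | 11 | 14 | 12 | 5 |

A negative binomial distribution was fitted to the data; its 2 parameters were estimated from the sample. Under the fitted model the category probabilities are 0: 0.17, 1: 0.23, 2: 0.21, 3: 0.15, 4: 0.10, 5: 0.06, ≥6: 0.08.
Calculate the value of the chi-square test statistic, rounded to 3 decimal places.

Expected counts E_i = n·p_i: 100×0.17 = 17, 100×0.23 = 23, 100×0.21 = 21, 100×0.15 = 15, 100×0.10 = 10, 100×0.06 = 6, 100×0.08 = 8.
χ² = (17−17)²/17 + (26−23)²/23 + (15−21)²/21 + (11−15)²/15 + (14−10)²/10 + (12−6)²/6 + (5−8)²/8
   = 0.0000 + 0.3913 + 1.7143 + 1.0667 + 1.6000 + 6.0000 + 1.1250
Sum = 11.897

11.897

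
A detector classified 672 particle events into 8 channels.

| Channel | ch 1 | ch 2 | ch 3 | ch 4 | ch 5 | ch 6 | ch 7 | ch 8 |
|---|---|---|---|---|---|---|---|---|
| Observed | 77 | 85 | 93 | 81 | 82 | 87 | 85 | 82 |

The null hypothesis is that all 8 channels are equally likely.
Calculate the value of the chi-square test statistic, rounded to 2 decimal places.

1.88

Under H₀ each category has probability 1/8, so each expected count is 672/8 = 84.
ch 1: (77 − 84)²/84 = 49/84 = 0.583
ch 2: (85 − 84)²/84 = 1/84 = 0.012
ch 3: (93 − 84)²/84 = 81/84 = 0.964
ch 4: (81 − 84)²/84 = 9/84 = 0.107
ch 5: (82 − 84)²/84 = 4/84 = 0.048
ch 6: (87 − 84)²/84 = 9/84 = 0.107
ch 7: (85 − 84)²/84 = 1/84 = 0.012
ch 8: (82 − 84)²/84 = 4/84 = 0.048
Sum = 1.88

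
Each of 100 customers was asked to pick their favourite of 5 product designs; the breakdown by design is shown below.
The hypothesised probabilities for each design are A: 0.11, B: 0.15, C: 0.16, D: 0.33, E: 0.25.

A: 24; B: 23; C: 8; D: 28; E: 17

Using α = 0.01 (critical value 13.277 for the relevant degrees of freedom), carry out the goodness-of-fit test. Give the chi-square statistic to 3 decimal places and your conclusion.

26.948; reject

Expected counts E_i = n·p_i: 100×0.11 = 11, 100×0.15 = 15, 100×0.16 = 16, 100×0.33 = 33, 100×0.25 = 25.
A: (24 − 11)²/11 = 169/11 = 15.3636
B: (23 − 15)²/15 = 64/15 = 4.2667
C: (8 − 16)²/16 = 64/16 = 4.0000
D: (28 − 33)²/33 = 25/33 = 0.7576
E: (17 − 25)²/25 = 64/25 = 2.5600
Sum = 26.948
df = 4. Since 26.948 > 13.277, we reject H₀.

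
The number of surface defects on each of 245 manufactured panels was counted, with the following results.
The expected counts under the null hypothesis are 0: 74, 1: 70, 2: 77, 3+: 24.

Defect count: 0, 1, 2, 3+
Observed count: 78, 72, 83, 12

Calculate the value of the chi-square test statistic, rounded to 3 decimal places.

6.741

0: (78 − 74)²/74 = 16/74 = 0.2162
1: (72 − 70)²/70 = 4/70 = 0.0571
2: (83 − 77)²/77 = 36/77 = 0.4675
3+: (12 − 24)²/24 = 144/24 = 6.0000
Sum = 6.741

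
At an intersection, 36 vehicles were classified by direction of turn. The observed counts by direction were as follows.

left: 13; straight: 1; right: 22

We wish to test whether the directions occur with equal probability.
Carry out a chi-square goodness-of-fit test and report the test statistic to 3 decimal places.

18.500

Under H₀ each category has probability 1/3, so each expected count is 36/3 = 12.
cat           O        E   (O−E)²/E
left         13       12     0.0833
straight      1       12    10.0833
right        22       12     8.3333
Sum = 18.500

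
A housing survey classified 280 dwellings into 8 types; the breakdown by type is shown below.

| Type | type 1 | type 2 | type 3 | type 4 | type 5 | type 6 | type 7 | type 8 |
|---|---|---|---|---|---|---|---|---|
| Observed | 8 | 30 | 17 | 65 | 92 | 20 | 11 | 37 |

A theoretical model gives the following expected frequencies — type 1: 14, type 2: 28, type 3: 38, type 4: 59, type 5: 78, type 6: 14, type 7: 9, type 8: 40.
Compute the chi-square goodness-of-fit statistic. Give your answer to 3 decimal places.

χ² = (8−14)²/14 + (30−28)²/28 + (17−38)²/38 + (65−59)²/59 + (92−78)²/78 + (20−14)²/14 + (11−9)²/9 + (37−40)²/40
   = 2.5714 + 0.1429 + 11.6053 + 0.6102 + 2.5128 + 2.5714 + 0.4444 + 0.2250
Sum = 20.683

20.683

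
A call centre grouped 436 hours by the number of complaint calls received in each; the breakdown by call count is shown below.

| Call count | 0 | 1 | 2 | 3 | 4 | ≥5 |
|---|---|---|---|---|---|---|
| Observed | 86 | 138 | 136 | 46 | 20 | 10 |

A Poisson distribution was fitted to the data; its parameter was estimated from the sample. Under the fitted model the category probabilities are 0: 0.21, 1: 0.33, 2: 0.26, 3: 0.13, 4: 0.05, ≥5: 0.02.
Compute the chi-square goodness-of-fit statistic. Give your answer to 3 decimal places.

7.448

Expected counts E_i = n·p_i: 436×0.21 = 91.56, 436×0.33 = 143.88, 436×0.26 = 113.36, 436×0.13 = 56.68, 436×0.05 = 21.8, 436×0.02 = 8.72.
χ² = (86−91.56)²/91.56 + (138−143.88)²/143.88 + (136−113.36)²/113.36 + (46−56.68)²/56.68 + (20−21.8)²/21.8 + (10−8.72)²/8.72
   = 0.3376 + 0.2403 + 4.5216 + 2.0124 + 0.1486 + 0.1879
Sum = 7.448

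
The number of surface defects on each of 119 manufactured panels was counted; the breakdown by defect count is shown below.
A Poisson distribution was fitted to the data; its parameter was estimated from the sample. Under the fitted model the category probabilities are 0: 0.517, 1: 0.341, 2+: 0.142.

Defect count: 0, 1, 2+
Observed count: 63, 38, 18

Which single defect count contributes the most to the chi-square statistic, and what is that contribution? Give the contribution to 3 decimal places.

1, 0.164

Expected counts E_i = n·p_i: 119×0.517 = 61.523, 119×0.341 = 40.579, 119×0.142 = 16.898.
0: (63 − 61.523)²/61.523 = 2.181529/61.523 = 0.0355
1: (38 − 40.579)²/40.579 = 6.651241/40.579 = 0.1639
2+: (18 − 16.898)²/16.898 = 1.214404/16.898 = 0.0719
The largest term is for 1: 0.164.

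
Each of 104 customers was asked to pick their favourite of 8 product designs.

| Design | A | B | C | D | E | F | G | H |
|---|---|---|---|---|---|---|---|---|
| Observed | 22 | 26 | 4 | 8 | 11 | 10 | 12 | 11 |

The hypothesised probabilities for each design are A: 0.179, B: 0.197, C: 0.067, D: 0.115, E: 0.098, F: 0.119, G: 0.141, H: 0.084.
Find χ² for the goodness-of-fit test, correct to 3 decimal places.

Expected counts E_i = n·p_i: 104×0.179 = 18.616, 104×0.197 = 20.488, 104×0.067 = 6.968, 104×0.115 = 11.96, 104×0.098 = 10.192, 104×0.119 = 12.376, 104×0.141 = 14.664, 104×0.084 = 8.736.
A: (22 − 18.616)²/18.616 = 11.451456/18.616 = 0.6151
B: (26 − 20.488)²/20.488 = 30.382144/20.488 = 1.4829
C: (4 − 6.968)²/6.968 = 8.809024/6.968 = 1.2642
D: (8 − 11.96)²/11.96 = 15.6816/11.96 = 1.3112
E: (11 − 10.192)²/10.192 = 0.652864/10.192 = 0.0641
F: (10 − 12.376)²/12.376 = 5.645376/12.376 = 0.4562
G: (12 − 14.664)²/14.664 = 7.096896/14.664 = 0.4840
H: (11 − 8.736)²/8.736 = 5.125696/8.736 = 0.5867
Sum = 6.264

6.264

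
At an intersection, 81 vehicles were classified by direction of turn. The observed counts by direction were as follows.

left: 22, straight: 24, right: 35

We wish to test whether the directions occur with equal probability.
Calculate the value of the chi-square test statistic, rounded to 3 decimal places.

3.630

Under H₀ each category has probability 1/3, so each expected count is 81/3 = 27.
cat           O        E   (O−E)²/E
left         22       27     0.9259
straight     24       27     0.3333
right        35       27     2.3704
Sum = 3.630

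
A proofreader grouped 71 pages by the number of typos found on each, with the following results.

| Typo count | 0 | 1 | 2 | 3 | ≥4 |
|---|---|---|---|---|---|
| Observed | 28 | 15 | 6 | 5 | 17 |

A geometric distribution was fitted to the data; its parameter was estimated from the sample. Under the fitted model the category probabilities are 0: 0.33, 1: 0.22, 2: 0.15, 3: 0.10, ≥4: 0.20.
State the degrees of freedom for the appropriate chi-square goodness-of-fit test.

3

There are k = 5 categories and 1 parameter estimated from the data, so df = 5 − 1 − 1 = 3.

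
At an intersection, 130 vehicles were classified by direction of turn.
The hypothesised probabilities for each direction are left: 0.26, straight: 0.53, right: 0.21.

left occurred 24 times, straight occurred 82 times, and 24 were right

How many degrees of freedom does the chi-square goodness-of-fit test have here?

2

There are k = 3 categories and no parameters were estimated from the data, so df = 3 − 1 = 2.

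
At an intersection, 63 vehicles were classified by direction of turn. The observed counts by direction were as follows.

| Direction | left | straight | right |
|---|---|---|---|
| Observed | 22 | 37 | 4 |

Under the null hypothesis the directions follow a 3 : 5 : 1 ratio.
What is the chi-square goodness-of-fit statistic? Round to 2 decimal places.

Ratio total = 9. Expected counts: 63×3/9 = 21, 63×5/9 = 35, 63×1/9 = 7.
cat           O        E   (O−E)²/E
left         22       21      0.048
straight     37       35      0.114
right         4        7      1.286
Sum = 1.45

1.45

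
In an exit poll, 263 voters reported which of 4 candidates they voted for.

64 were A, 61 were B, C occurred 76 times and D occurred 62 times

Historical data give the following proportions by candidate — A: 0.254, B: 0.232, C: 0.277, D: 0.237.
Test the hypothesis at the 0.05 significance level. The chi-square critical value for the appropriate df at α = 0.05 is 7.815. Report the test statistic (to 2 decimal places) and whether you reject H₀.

0.26; do not reject

Expected counts E_i = n·p_i: 263×0.254 = 66.802, 263×0.232 = 61.016, 263×0.277 = 72.851, 263×0.237 = 62.331.
cat         O        E   (O−E)²/E
A          64   66.802      0.118
B          61   61.016      0.000
C          76   72.851      0.136
D          62   62.331      0.002
Sum = 0.26
df = 3. Since 0.26 < 7.815, we do not reject H₀.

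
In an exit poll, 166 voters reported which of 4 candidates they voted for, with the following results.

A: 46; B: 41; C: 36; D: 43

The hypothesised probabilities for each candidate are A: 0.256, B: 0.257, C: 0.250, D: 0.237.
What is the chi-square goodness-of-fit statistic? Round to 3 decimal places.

Expected counts E_i = n·p_i: 166×0.256 = 42.496, 166×0.257 = 42.662, 166×0.250 = 41.5, 166×0.237 = 39.342.
cat         O        E   (O−E)²/E
A          46   42.496     0.2889
B          41   42.662     0.0647
C          36     41.5     0.7289
D          43   39.342     0.3401
Sum = 1.423

1.423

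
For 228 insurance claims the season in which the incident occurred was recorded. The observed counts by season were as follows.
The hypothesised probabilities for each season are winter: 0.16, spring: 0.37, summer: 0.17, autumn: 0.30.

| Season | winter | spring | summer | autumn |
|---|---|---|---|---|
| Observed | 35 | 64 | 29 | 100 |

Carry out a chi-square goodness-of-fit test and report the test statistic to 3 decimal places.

Expected counts E_i = n·p_i: 228×0.16 = 36.48, 228×0.37 = 84.36, 228×0.17 = 38.76, 228×0.30 = 68.4.
cat         O        E   (O−E)²/E
winter     35    36.48     0.0600
spring     64    84.36     4.9138
summer     29    38.76     2.4576
autumn    100     68.4    14.5988
Sum = 22.030

22.030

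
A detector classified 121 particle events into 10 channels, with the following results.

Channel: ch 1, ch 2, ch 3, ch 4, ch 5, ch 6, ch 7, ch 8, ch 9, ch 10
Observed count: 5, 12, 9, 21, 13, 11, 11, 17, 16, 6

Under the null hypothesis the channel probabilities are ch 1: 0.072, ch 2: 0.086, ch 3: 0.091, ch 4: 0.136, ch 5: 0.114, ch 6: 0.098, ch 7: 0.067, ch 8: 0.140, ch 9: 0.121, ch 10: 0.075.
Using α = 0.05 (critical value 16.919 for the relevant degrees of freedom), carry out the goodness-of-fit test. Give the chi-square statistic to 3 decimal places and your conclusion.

Expected counts E_i = n·p_i: 121×0.072 = 8.712, 121×0.086 = 10.406, 121×0.091 = 11.011, 121×0.136 = 16.456, 121×0.114 = 13.794, 121×0.098 = 11.858, 121×0.067 = 8.107, 121×0.140 = 16.94, 121×0.121 = 14.641, 121×0.075 = 9.075.
cat         O        E   (O−E)²/E
ch 1        5    8.712     1.5816
ch 2       12   10.406     0.2442
ch 3        9   11.011     0.3673
ch 4       21   16.456     1.2547
ch 5       13   13.794     0.0457
ch 6       11   11.858     0.0621
ch 7       11    8.107     1.0324
ch 8       17    16.94     0.0002
ch 9       16   14.641     0.1261
ch 10       6    9.075     1.0419
Sum = 5.756
df = 9. Since 5.756 < 16.919, we do not reject H₀.

5.756; do not reject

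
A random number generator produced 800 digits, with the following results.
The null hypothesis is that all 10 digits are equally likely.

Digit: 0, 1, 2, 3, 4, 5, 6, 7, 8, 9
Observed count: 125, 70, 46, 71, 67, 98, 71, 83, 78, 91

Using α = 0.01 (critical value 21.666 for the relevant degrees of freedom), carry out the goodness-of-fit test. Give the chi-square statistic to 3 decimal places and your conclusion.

50.875; reject

Under H₀ each category has probability 1/10, so each expected count is 800/10 = 80.
cat         O        E   (O−E)²/E
0         125       80    25.3125
1          70       80     1.2500
2          46       80    14.4500
3          71       80     1.0125
4          67       80     2.1125
5          98       80     4.0500
6          71       80     1.0125
7          83       80     0.1125
8          78       80     0.0500
9          91       80     1.5125
Sum = 50.875
df = 9. Since 50.875 > 21.666, we reject H₀.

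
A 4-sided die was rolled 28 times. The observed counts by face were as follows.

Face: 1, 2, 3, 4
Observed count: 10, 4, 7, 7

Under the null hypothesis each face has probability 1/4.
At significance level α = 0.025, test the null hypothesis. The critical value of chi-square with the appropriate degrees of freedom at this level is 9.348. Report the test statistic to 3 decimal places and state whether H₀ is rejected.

Under H₀ each category has probability 1/4, so each expected count is 28/4 = 7.
χ² = (10−7)²/7 + (4−7)²/7 + (7−7)²/7 + (7−7)²/7
   = 1.2857 + 1.2857 + 0.0000 + 0.0000
Sum = 2.571
df = 3. Since 2.571 < 9.348, we do not reject H₀.

2.571; do not reject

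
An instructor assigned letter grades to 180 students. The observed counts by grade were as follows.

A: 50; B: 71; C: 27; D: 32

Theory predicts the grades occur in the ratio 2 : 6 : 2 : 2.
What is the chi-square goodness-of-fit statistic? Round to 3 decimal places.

17.778

Ratio total = 12. Expected counts: 180×2/12 = 30, 180×6/12 = 90, 180×2/12 = 30, 180×2/12 = 30.
A: (50 − 30)²/30 = 400/30 = 13.3333
B: (71 − 90)²/90 = 361/90 = 4.0111
C: (27 − 30)²/30 = 9/30 = 0.3000
D: (32 − 30)²/30 = 4/30 = 0.1333
Sum = 17.778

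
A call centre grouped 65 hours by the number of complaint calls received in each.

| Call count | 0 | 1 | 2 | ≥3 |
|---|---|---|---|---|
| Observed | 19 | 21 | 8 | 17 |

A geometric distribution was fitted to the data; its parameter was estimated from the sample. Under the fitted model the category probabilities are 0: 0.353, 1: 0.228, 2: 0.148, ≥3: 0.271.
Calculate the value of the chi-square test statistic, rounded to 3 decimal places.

3.550

Expected counts E_i = n·p_i: 65×0.353 = 22.945, 65×0.228 = 14.82, 65×0.148 = 9.62, 65×0.271 = 17.615.
χ² = (19−22.945)²/22.945 + (21−14.82)²/14.82 + (8−9.62)²/9.62 + (17−17.615)²/17.615
   = 0.6783 + 2.5771 + 0.2728 + 0.0215
Sum = 3.550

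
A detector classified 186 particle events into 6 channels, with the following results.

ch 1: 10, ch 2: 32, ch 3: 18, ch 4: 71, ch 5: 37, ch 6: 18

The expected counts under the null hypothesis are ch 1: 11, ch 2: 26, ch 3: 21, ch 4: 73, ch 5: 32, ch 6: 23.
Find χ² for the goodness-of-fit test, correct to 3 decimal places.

χ² = (10−11)²/11 + (32−26)²/26 + (18−21)²/21 + (71−73)²/73 + (37−32)²/32 + (18−23)²/23
   = 0.0909 + 1.3846 + 0.4286 + 0.0548 + 0.7813 + 1.0870
Sum = 3.827

3.827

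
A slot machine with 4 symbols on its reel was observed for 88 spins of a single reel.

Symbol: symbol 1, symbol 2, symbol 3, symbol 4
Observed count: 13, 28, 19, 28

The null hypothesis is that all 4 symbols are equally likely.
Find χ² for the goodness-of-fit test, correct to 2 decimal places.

Under H₀ each category has probability 1/4, so each expected count is 88/4 = 22.
χ² = (13−22)²/22 + (28−22)²/22 + (19−22)²/22 + (28−22)²/22
   = 3.682 + 1.636 + 0.409 + 1.636
Sum = 7.36

7.36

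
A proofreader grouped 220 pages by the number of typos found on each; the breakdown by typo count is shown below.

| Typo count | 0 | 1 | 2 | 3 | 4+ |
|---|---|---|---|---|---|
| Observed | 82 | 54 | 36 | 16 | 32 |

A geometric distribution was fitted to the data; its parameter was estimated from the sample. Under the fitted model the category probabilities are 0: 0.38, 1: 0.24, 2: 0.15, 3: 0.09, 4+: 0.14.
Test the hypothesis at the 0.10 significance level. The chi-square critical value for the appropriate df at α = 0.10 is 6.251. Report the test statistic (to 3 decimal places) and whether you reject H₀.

Expected counts E_i = n·p_i: 220×0.38 = 83.6, 220×0.24 = 52.8, 220×0.15 = 33, 220×0.09 = 19.8, 220×0.14 = 30.8.
0: (82 − 83.6)²/83.6 = 2.56/83.6 = 0.0306
1: (54 − 52.8)²/52.8 = 1.44/52.8 = 0.0273
2: (36 − 33)²/33 = 9/33 = 0.2727
3: (16 − 19.8)²/19.8 = 14.44/19.8 = 0.7293
4+: (32 − 30.8)²/30.8 = 1.44/30.8 = 0.0468
Sum = 1.107
df = 3. Since 1.107 < 6.251, we do not reject H₀.

1.107; do not reject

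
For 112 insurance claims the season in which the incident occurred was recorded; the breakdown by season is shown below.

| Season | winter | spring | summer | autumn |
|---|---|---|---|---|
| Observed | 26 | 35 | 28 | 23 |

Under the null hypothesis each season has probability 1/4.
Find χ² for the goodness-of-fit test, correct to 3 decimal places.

2.786

Under H₀ each category has probability 1/4, so each expected count is 112/4 = 28.
χ² = (26−28)²/28 + (35−28)²/28 + (28−28)²/28 + (23−28)²/28
   = 0.1429 + 1.7500 + 0.0000 + 0.8929
Sum = 2.786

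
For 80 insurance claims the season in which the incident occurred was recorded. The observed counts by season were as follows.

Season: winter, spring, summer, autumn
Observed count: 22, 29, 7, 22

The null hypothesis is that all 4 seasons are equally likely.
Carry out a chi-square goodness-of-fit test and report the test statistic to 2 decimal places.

12.90

Under H₀ each category has probability 1/4, so each expected count is 80/4 = 20.
cat         O        E   (O−E)²/E
winter     22       20      0.200
spring     29       20      4.050
summer      7       20      8.450
autumn     22       20      0.200
Sum = 12.90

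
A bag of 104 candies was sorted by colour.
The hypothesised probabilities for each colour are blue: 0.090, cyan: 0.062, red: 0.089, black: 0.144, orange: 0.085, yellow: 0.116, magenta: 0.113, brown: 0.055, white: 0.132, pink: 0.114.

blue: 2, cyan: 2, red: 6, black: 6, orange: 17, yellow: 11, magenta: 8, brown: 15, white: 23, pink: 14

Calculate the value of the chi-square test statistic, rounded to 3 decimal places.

Expected counts E_i = n·p_i: 104×0.090 = 9.36, 104×0.062 = 6.448, 104×0.089 = 9.256, 104×0.144 = 14.976, 104×0.085 = 8.84, 104×0.116 = 12.064, 104×0.113 = 11.752, 104×0.055 = 5.72, 104×0.132 = 13.728, 104×0.114 = 11.856.
blue: (2 − 9.36)²/9.36 = 54.1696/9.36 = 5.7874
cyan: (2 − 6.448)²/6.448 = 19.784704/6.448 = 3.0683
red: (6 − 9.256)²/9.256 = 10.601536/9.256 = 1.1454
black: (6 − 14.976)²/14.976 = 80.568576/14.976 = 5.3798
orange: (17 − 8.84)²/8.84 = 66.5856/8.84 = 7.5323
yellow: (11 − 12.064)²/12.064 = 1.132096/12.064 = 0.0938
magenta: (8 − 11.752)²/11.752 = 14.077504/11.752 = 1.1979
brown: (15 − 5.72)²/5.72 = 86.1184/5.72 = 15.0557
white: (23 − 13.728)²/13.728 = 85.969984/13.728 = 6.2624
pink: (14 − 11.856)²/11.856 = 4.596736/11.856 = 0.3877
Sum = 45.911

45.911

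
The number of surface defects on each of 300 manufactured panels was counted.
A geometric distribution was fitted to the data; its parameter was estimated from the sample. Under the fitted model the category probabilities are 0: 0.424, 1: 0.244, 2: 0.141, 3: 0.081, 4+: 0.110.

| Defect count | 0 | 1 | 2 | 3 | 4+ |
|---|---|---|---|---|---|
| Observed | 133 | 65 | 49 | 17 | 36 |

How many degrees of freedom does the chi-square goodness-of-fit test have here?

There are k = 5 categories and 1 parameter estimated from the data, so df = 5 − 1 − 1 = 3.

3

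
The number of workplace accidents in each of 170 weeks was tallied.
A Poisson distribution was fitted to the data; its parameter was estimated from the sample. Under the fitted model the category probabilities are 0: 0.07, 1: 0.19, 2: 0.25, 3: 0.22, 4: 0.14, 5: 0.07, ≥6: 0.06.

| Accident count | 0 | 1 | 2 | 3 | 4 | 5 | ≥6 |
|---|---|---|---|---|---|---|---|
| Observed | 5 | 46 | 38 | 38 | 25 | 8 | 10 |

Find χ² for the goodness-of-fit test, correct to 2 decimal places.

11.64

Expected counts E_i = n·p_i: 170×0.07 = 11.9, 170×0.19 = 32.3, 170×0.25 = 42.5, 170×0.22 = 37.4, 170×0.14 = 23.8, 170×0.07 = 11.9, 170×0.06 = 10.2.
cat         O        E   (O−E)²/E
0           5     11.9      4.001
1          46     32.3      5.811
2          38     42.5      0.476
3          38     37.4      0.010
4          25     23.8      0.061
5           8     11.9      1.278
≥6         10     10.2      0.004
Sum = 11.64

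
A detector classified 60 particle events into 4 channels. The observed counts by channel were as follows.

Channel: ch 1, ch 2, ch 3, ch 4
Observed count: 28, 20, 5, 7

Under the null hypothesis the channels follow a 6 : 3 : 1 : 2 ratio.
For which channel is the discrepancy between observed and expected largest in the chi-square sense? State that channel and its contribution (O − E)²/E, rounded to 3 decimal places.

ch 2, 1.667

Ratio total = 12. Expected counts: 60×6/12 = 30, 60×3/12 = 15, 60×1/12 = 5, 60×2/12 = 10.
ch 1: (28 − 30)²/30 = 4/30 = 0.1333
ch 2: (20 − 15)²/15 = 25/15 = 1.6667
ch 3: (5 − 5)²/5 = 0/5 = 0.0000
ch 4: (7 − 10)²/10 = 9/10 = 0.9000
The largest term is for ch 2: 1.667.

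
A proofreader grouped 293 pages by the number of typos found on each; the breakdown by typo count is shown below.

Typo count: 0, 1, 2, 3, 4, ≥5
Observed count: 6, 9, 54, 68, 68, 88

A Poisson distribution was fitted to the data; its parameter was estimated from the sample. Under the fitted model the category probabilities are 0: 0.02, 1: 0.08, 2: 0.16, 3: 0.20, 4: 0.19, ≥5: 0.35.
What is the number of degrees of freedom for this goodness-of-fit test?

4

There are k = 6 categories and 1 parameter estimated from the data, so df = 6 − 1 − 1 = 4.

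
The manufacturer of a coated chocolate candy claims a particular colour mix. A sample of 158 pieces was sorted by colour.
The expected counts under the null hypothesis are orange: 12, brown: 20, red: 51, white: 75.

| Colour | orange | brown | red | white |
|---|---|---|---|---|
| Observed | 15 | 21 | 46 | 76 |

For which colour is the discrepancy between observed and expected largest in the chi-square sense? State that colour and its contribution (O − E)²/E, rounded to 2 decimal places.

orange, 0.75

χ² = (15−12)²/12 + (21−20)²/20 + (46−51)²/51 + (76−75)²/75
   = 0.750 + 0.050 + 0.490 + 0.013
The largest term is for orange: 0.75.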